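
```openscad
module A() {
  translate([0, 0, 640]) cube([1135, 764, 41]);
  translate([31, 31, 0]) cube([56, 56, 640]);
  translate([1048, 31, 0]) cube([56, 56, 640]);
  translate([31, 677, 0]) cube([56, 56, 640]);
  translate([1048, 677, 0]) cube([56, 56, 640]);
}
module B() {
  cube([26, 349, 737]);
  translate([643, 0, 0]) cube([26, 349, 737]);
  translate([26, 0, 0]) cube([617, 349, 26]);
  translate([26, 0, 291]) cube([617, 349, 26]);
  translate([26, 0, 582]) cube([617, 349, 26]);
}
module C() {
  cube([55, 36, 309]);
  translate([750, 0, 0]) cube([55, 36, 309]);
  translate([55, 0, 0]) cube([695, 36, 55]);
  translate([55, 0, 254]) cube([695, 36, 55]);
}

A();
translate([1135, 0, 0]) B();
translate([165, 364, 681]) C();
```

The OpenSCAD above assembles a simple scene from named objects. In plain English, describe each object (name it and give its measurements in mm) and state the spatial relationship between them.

A is a rectangular dining table. The top is 1135×764×41 mm with its upper surface at z = 681 mm. It stands on four 56×56 mm square legs, each inset 31 mm from the nearest pair of top edges, running from the floor to the underside of the top.

B is an open bookshelf. Two side panels, each 26 mm thick, 349 mm deep and 737 mm tall, stand 669 mm apart (outside-to-outside). Between them sit 3 shelves, each 26 mm thick and 349 mm deep, spanning the full gap between the sides. The bottom shelf rests on the floor (its underside at z = 0) and the clear gap between one shelf's top and the next shelf's underside is 265 mm.

C is a picture frame with a 695×199 mm rectangular opening (x by z) and a uniform 55 mm border on every side. Frame depth is 36 mm along y. It is built from two vertical stiles running the full outside height and two horizontal rails spanning the gap between the stiles.

The bookshelf is against the table's +x side, with their −y faces flush. The picture frame is on top of the table, centred.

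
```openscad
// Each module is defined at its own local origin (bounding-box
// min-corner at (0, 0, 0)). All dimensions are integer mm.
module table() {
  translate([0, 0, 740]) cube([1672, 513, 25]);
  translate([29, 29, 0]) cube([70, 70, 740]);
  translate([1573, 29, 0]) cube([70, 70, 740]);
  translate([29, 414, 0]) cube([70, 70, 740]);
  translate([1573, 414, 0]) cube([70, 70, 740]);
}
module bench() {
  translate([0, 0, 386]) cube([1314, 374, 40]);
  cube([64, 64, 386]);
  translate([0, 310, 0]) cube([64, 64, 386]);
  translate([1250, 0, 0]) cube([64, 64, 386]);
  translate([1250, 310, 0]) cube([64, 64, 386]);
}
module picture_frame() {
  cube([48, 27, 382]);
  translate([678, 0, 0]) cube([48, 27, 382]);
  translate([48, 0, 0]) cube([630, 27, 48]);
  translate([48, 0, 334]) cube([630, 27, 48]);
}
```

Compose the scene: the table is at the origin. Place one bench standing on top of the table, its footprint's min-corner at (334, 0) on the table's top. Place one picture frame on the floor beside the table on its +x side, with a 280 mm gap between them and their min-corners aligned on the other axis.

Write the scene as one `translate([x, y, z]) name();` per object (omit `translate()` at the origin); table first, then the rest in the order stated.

table();
translate([334, 0, 765]) bench();
translate([1952, 0, 0]) picture_frame();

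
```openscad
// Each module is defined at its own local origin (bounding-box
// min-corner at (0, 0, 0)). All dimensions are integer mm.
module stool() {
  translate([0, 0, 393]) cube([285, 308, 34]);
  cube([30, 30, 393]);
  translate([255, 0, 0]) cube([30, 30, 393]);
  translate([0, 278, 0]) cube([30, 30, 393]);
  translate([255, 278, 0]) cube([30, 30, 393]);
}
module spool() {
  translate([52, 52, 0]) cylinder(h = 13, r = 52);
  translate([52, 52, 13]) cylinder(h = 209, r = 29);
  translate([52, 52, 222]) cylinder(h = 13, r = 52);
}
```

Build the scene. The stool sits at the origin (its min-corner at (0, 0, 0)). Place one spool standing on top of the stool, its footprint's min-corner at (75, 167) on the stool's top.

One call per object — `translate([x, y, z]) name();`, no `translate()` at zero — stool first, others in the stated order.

stool();
translate([75, 167, 427]) spool();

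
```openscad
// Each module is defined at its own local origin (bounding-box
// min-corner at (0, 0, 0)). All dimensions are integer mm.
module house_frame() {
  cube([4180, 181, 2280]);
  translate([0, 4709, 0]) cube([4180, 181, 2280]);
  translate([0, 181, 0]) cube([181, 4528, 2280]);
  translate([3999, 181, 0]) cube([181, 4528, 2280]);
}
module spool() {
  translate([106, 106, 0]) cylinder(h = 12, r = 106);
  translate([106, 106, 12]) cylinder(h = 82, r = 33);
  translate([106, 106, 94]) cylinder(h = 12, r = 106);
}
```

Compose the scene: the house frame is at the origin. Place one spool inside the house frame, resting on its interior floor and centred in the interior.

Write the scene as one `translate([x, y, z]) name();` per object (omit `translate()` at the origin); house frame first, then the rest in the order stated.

house_frame();
translate([1984, 2339, 0]) spool();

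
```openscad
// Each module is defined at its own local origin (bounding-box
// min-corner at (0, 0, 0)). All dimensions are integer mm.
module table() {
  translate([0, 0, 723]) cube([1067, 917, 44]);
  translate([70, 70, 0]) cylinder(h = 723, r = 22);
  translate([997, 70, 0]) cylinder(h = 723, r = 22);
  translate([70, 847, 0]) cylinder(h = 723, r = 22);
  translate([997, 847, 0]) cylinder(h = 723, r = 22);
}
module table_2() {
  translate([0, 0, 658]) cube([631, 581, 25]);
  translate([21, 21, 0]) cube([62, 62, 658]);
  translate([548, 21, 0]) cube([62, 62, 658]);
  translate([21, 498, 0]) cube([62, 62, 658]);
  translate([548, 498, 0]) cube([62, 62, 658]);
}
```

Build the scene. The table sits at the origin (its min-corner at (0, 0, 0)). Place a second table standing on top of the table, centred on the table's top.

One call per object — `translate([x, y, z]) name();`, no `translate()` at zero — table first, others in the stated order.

table();
translate([218, 168, 767]) table_2();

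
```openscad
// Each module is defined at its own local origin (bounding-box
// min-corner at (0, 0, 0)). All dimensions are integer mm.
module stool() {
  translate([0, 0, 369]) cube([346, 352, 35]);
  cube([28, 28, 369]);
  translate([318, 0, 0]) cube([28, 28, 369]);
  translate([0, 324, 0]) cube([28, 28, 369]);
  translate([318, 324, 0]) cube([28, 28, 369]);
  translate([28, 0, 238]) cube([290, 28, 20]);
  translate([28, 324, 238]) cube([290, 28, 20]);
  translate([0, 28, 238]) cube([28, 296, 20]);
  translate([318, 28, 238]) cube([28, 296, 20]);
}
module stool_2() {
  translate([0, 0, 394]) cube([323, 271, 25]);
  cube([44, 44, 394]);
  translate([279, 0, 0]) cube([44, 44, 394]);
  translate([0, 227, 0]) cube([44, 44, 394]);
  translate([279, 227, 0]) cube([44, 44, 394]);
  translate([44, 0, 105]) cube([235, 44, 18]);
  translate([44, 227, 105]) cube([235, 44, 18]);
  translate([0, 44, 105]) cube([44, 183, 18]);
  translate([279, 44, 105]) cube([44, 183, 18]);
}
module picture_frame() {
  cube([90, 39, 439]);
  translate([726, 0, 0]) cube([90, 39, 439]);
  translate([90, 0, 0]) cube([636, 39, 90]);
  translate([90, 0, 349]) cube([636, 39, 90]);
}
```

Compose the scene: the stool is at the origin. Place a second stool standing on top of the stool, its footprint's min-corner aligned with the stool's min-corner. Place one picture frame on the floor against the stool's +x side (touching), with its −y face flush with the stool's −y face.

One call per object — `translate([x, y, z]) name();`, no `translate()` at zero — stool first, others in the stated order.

stool();
translate([0, 0, 404]) stool_2();
translate([346, 0, 0]) picture_frame();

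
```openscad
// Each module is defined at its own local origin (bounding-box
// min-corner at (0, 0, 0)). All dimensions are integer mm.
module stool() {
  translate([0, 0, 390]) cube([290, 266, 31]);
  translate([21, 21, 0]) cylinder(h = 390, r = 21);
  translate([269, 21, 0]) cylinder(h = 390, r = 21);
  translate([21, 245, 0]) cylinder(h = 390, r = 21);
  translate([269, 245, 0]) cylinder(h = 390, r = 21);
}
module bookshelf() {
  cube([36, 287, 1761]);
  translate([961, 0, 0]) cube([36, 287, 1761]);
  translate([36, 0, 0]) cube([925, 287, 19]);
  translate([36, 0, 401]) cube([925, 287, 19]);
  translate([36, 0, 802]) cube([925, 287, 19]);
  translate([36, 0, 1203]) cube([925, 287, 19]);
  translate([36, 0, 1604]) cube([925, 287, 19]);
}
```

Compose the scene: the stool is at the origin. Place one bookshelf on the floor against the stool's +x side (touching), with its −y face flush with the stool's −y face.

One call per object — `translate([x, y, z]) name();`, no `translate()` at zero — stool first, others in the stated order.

stool();
translate([290, 0, 0]) bookshelf();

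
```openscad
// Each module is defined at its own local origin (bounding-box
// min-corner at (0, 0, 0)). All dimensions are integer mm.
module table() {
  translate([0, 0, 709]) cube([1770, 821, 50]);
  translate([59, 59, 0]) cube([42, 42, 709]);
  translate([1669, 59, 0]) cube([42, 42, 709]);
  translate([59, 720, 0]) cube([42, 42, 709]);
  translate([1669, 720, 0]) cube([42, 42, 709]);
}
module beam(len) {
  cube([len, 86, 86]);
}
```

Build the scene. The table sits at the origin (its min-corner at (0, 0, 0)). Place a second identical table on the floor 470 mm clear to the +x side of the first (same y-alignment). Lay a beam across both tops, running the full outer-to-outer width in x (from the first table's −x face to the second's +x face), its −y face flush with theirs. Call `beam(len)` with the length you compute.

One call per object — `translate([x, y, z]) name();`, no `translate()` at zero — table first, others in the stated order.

table();
translate([2240, 0, 0]) table();
translate([0, 0, 759]) beam(4010);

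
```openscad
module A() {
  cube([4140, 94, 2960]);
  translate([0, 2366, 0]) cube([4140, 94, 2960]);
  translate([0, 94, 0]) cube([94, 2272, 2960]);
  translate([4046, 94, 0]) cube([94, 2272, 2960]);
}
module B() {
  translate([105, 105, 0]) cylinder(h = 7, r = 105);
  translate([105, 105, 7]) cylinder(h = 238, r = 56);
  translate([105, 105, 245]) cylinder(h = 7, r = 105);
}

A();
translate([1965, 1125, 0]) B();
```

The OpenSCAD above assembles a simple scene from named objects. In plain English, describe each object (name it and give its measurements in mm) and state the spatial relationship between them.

A is a box-shaped house frame (walls only): outside footprint 4140×2460 mm, wall height 2960 mm, wall thickness 94 mm. The two y-facing walls run the full x-width; the two x-facing walls fit between the inner faces of the y-facing walls.

B is a spool: two coaxial disc flanges of radius 105 mm and thickness 7 mm, joined by a core cylinder of radius 56 mm and height 238 mm. The lower flange rests on z = 0 and the three cylinders share a vertical axis.

The spool sits inside the house frame, centred.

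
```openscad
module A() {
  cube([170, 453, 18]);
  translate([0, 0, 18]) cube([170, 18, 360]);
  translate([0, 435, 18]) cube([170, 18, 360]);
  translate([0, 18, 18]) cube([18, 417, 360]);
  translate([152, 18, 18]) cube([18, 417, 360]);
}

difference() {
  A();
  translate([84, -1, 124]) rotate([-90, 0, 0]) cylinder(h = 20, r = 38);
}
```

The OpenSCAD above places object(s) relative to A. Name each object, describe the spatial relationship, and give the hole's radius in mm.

A is an open box. The open box has a circular hole through its front wall. The hole's radius is 38 mm.

The subtracted cylinder has r = 38 mm.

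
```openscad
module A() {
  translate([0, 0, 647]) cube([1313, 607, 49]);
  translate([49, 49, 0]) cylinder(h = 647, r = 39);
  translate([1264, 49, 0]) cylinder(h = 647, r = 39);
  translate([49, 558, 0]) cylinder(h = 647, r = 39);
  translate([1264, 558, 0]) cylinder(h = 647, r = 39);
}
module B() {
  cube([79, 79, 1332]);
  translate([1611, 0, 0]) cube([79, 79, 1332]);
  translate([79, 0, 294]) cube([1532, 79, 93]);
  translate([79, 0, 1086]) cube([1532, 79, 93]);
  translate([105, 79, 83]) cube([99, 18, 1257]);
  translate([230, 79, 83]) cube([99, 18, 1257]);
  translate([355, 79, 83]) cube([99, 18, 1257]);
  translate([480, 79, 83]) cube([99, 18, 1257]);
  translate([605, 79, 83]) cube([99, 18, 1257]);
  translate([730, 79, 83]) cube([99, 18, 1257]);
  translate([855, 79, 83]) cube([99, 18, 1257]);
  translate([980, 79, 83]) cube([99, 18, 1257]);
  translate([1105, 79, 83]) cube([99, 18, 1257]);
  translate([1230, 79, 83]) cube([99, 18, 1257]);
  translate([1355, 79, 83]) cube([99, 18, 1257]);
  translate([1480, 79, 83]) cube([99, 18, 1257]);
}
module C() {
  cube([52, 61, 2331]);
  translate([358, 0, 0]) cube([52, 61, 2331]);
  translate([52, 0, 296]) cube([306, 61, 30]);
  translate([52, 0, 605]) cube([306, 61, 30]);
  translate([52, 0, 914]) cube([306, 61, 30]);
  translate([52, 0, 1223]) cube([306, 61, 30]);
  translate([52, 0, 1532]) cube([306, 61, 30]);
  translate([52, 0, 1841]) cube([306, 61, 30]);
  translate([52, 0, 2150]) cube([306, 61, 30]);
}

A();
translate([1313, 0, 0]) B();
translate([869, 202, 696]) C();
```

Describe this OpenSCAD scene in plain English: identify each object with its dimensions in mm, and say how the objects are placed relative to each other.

A is a table with a 1313×607 mm rectangular top, 49 mm thick, top surface at z = 696 mm, supported by four round legs of 78 mm diameter, each leg's bounding box inset 10 mm from the nearest pair of top edges, running from the floor.

B is a fence section. Two 79×79 mm posts, 1332 mm tall, stand on the floor with a clear span of 1532 mm between their inner faces. Two horizontal rails of 79×93 mm section span the gap between the posts with their undersides at z = 294 mm and z = 1086 mm, flush with the posts' −y face. 12 pickets, each 99 mm wide, 18 mm thick and 1257 mm tall, are fixed to the +y face of the rails with their bottoms at z = 83 mm, evenly spaced across the span with equal gaps (rounded down to the nearest mm) at the −x end and between each pair — any rounding remainder accumulates at the +x end.

C is a straight ladder. Two 52×61 mm vertical rails, 2331 mm tall, stand 410 mm apart (outside-to-outside) with their front faces coplanar on the −y side. 7 rungs, each 61 mm deep and 30 mm tall, span between the inner faces of the rails, front faces flush with the rails. The lowest rung's underside is at z = 296 mm and rungs are spaced 309 mm apart (underside to underside).

The fence section is against the table's +x side, with their −y faces flush. The ladder is on top of the table.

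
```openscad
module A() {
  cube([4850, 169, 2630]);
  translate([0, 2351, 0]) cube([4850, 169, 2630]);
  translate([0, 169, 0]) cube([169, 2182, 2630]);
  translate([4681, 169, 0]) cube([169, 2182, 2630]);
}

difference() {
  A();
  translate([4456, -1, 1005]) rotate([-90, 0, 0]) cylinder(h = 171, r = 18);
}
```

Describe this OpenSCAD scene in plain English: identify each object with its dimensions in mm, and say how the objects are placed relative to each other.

A is a box-shaped house frame (walls only): outside footprint 4850×2520 mm, wall height 2630 mm, wall thickness 169 mm. The two y-facing walls run the full x-width; the two x-facing walls fit between the inner faces of the y-facing walls.

The house frame has a circular hole of radius 18 mm through its front wall, centred at (x = 4456, z = 1005).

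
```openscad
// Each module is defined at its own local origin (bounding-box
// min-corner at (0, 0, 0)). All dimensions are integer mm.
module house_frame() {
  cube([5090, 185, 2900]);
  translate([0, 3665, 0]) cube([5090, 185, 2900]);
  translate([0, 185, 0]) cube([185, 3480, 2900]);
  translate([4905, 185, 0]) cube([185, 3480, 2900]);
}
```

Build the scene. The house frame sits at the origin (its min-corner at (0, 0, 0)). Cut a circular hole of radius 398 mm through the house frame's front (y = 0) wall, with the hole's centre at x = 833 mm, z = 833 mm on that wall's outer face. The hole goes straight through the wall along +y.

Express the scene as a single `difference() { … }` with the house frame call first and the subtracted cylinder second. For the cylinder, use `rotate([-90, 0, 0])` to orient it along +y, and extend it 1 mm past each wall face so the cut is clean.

difference() {
  house_frame();
  translate([833, -1, 833]) rotate([-90, 0, 0]) cylinder(h = 187, r = 398);
}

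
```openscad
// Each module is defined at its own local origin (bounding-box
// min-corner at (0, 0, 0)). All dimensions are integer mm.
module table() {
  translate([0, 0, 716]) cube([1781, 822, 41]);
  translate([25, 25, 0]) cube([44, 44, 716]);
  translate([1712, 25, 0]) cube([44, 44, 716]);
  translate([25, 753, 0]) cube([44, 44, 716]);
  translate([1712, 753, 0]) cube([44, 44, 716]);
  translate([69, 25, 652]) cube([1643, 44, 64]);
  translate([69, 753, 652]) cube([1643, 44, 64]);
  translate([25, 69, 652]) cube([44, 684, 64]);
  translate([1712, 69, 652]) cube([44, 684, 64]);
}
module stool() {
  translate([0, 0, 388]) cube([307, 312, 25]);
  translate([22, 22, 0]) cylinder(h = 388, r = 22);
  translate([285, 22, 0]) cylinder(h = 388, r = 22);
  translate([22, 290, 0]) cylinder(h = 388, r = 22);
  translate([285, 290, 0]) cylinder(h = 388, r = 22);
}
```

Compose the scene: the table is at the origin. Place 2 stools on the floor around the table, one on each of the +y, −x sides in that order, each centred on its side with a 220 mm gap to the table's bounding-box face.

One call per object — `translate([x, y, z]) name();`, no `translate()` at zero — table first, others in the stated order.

table();
translate([737, 1042, 0]) stool();
translate([-527, 255, 0]) stool();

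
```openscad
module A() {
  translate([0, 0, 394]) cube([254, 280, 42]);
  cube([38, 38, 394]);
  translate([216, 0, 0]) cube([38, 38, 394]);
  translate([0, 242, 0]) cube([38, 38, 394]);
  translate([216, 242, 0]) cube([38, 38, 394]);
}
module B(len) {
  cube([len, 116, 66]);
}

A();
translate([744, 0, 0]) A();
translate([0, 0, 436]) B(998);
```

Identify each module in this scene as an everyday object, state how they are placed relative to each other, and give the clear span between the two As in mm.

A is a stool. B is a beam. A beam spans the tops of two stools. The clear span between the two stools is 490 mm.

Second stool starts at x = 744; first ends at x = 254; clear span = 744 − 254 = 490 mm.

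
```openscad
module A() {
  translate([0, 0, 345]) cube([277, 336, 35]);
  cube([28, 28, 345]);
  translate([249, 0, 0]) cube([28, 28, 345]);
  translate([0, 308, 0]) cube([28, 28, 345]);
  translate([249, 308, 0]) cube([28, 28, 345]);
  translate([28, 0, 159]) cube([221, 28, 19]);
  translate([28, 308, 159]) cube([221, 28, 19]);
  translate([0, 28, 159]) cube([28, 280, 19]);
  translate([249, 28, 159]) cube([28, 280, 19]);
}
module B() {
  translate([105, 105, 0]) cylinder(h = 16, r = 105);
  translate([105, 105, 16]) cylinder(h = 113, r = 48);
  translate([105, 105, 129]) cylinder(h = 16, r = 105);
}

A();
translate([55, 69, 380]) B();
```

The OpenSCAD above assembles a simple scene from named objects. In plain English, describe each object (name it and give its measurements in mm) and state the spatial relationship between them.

A is a four-legged stool. The seat is 277×336 mm, 35 mm thick, top at z = 380 mm. It stands on four square legs, each 28×28 mm in cross-section, from z = 0 to the seat underside, each flush with a corner of the seat. Four stretchers, 28 mm wide and 19 mm tall, connect adjacent legs with their undersides at z = 159 mm, each running between the inner faces of the legs it joins and aligned with the legs' outer faces on the other axis.

B is a spool: two coaxial disc flanges of radius 105 mm and thickness 16 mm, joined by a core cylinder of radius 48 mm and height 113 mm. The lower flange rests on z = 0 and the three cylinders share a vertical axis.

The spool is on top of the stool.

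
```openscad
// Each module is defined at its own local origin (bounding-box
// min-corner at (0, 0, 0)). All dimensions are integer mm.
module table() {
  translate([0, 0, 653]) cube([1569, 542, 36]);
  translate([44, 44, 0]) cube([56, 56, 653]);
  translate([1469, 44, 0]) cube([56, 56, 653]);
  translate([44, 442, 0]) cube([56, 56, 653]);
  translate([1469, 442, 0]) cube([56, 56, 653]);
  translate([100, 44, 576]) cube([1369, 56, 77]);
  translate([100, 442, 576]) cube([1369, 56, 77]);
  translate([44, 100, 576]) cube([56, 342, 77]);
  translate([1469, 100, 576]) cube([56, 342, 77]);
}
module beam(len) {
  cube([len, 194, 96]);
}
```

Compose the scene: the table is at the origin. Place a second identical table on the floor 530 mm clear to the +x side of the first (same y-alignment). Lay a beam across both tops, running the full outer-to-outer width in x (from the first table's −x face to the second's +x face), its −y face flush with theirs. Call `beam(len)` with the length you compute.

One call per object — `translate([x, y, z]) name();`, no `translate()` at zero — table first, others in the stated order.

table();
translate([2099, 0, 0]) table();
translate([0, 0, 689]) beam(3668);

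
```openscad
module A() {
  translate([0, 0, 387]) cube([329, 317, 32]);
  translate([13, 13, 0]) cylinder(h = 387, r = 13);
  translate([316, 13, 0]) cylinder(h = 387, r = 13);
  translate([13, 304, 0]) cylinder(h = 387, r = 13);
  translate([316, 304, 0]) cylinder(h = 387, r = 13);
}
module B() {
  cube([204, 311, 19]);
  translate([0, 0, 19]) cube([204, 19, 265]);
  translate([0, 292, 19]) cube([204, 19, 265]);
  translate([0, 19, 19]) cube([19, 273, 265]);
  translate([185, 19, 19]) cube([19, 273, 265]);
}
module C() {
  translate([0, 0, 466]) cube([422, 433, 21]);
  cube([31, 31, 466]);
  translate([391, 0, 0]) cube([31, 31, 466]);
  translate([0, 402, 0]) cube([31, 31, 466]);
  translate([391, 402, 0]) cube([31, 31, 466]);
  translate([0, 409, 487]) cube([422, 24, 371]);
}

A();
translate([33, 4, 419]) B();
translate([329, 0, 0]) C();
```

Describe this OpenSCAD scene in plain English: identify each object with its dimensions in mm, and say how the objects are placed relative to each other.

A is a simple wooden stool: a rectangular seat 329 mm (x) by 317 mm (y), 32 mm thick, top face at z = 419 mm, on four round legs, each 26 mm in diameter. The legs rest on z = 0, each leg's axis is inset half a diameter from the nearest pair of seat edges (so the leg's bounding box is flush with the corner).

B is an open storage box with external size 204×311×284 mm and wall thickness 19 mm (the base is also 19 mm thick). The base covers the whole footprint; the four walls stand on the base, with the y-facing walls full-width and the x-facing walls fitting between their inner faces.

C is a chair: 422×433 mm seat, 21 mm thick, top at z = 487 mm, on four 31 mm square corner legs flush with the seat edges. A 24 mm thick backrest slab spans the full seat width, extending 371 mm above the seat top, its back face flush with the seat's +y edge.

The open box is on top of the stool. The chair is against the stool's +x side, with their −y faces flush.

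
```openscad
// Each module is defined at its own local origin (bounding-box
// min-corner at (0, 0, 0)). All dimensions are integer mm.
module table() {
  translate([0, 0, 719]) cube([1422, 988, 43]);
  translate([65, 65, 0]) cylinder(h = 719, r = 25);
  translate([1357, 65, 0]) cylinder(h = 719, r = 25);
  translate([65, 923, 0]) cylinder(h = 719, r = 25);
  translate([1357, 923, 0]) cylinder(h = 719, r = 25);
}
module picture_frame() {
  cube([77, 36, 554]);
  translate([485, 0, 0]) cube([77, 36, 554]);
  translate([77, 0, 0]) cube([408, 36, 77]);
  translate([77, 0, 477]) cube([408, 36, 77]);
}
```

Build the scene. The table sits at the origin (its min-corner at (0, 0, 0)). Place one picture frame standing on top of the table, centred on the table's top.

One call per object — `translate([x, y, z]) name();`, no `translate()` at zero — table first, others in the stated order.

table();
translate([430, 476, 762]) picture_frame();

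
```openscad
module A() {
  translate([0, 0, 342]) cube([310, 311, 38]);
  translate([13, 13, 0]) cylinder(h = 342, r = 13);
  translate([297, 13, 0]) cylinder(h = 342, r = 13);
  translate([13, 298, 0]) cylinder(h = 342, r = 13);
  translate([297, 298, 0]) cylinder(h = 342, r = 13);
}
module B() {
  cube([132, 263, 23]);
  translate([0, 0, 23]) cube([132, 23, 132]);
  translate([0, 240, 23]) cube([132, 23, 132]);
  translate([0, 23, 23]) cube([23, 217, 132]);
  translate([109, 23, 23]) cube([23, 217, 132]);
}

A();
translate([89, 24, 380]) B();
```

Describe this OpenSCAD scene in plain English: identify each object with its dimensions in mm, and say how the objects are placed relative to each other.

A is a four-legged stool. The seat is 310×311 mm, 38 mm thick, top at z = 380 mm. It stands on four round legs, each 26 mm in diameter, from z = 0 to the seat underside, each leg's axis is inset half a diameter from the nearest pair of seat edges (so the leg's bounding box is flush with the corner).

B is an open storage box with external size 132×263×155 mm and wall thickness 23 mm (the base is also 23 mm thick). The base covers the whole footprint; the four walls stand on the base, with the y-facing walls full-width and the x-facing walls fitting between their inner faces.

The open box is on top of the stool, centred.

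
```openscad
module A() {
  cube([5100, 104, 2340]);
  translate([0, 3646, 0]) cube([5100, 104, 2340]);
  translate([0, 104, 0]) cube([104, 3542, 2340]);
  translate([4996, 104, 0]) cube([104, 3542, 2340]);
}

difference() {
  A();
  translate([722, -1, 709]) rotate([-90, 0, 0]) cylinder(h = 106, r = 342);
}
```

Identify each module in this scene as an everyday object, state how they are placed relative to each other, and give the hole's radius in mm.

A is a house frame. The house frame has a circular hole through its front wall. The hole's radius is 342 mm.

The subtracted cylinder has r = 342 mm.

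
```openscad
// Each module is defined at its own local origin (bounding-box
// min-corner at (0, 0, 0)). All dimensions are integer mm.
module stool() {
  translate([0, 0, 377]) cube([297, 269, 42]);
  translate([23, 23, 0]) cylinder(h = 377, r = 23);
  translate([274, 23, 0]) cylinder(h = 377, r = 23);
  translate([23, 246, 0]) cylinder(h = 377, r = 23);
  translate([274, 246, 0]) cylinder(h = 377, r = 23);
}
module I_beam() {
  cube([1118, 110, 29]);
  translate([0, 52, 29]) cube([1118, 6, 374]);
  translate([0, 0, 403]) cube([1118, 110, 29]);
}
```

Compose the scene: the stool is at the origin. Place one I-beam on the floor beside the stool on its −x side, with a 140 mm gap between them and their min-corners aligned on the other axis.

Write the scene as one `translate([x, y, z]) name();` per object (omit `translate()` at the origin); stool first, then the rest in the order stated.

stool();
translate([-1258, 0, 0]) I_beam();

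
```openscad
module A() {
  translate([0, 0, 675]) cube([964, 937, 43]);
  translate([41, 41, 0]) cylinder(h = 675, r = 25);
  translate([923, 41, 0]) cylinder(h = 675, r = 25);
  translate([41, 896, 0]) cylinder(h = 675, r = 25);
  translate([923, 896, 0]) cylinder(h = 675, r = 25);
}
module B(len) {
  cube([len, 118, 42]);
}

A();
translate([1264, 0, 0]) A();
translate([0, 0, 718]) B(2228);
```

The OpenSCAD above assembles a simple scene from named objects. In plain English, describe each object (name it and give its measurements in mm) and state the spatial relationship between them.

A is a table with a 964×937 mm rectangular top, 43 mm thick, top surface at z = 718 mm, supported by four round legs of 50 mm diameter, each leg's bounding box inset 16 mm from the nearest pair of top edges, running from the floor.

B is a rectangular beam 2228 mm long (x), 118 mm deep (y), 42 mm thick (z).

The beam spans the tops of two tables placed 300 mm apart, resting at z = 718 mm.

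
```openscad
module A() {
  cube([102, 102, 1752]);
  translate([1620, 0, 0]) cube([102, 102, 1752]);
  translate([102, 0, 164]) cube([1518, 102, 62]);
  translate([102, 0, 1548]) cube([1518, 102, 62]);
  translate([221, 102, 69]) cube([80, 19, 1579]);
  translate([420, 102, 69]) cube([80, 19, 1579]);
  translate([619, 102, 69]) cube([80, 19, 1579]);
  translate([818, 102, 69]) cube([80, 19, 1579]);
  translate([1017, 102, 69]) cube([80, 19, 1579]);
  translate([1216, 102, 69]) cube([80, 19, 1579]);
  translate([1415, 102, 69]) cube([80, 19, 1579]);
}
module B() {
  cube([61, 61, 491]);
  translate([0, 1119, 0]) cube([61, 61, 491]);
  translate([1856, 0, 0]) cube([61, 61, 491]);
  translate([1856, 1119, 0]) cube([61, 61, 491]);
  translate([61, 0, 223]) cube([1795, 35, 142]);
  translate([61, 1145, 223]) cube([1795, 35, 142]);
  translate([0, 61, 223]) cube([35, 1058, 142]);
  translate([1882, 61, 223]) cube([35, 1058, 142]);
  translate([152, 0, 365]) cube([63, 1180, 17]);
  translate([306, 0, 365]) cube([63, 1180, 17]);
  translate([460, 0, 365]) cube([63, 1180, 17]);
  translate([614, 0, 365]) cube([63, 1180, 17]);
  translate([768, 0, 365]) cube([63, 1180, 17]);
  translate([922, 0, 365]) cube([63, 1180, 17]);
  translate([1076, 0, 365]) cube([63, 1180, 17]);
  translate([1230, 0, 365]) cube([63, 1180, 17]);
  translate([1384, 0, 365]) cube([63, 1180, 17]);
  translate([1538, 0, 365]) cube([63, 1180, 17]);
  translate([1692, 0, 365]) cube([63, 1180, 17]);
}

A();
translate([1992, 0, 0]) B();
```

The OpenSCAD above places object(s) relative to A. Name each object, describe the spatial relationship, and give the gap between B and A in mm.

A is a fence section. B is a bed frame. The bed frame is on the floor beside the fence section on its +x side. The gap between the bed frame and the fence section is 270 mm.

The bed frame's nearest face is 270 mm from the fence section's +x face.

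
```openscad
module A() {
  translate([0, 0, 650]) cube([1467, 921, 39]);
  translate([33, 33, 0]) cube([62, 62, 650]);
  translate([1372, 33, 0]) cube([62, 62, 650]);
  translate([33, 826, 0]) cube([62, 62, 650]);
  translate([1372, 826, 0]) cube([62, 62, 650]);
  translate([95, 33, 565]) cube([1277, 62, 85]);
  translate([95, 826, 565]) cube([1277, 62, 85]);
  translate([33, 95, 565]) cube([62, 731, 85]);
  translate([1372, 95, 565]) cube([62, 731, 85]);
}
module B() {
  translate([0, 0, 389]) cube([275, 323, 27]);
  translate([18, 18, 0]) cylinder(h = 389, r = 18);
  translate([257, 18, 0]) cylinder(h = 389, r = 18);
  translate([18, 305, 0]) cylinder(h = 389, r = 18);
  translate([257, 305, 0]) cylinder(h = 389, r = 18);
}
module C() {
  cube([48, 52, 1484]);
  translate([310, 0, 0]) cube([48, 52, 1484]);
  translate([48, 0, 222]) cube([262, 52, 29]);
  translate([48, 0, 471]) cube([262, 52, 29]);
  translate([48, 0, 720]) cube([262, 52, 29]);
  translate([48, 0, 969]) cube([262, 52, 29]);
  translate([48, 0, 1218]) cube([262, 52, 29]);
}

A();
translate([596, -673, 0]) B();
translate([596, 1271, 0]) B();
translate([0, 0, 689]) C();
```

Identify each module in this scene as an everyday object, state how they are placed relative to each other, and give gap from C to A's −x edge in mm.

The ladder's min-x is at 0; the table's min-x is 0; gap = 0 mm.

A is a table. B is a stool. C is a ladder. Two stools sit around the table at the −y, +y sides. The ladder is on top of the table. The gap from the ladder to the table's −x edge is 0 mm.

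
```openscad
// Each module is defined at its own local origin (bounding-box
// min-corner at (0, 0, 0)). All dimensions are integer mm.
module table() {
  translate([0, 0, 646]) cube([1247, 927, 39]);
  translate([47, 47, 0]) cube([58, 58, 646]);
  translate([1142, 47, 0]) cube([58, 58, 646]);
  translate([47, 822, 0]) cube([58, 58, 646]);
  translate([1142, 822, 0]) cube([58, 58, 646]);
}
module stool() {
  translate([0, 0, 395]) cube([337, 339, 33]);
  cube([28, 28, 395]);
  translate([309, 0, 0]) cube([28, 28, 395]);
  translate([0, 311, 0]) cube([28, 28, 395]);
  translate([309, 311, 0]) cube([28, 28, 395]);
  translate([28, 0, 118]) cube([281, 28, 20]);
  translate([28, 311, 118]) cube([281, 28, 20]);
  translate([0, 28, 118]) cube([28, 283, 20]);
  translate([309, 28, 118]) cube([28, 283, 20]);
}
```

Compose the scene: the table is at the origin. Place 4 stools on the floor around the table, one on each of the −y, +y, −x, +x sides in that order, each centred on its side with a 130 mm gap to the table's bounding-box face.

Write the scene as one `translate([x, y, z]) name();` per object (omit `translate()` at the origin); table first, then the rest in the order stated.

table();
translate([455, -469, 0]) stool();
translate([455, 1057, 0]) stool();
translate([-467, 294, 0]) stool();
translate([1377, 294, 0]) stool();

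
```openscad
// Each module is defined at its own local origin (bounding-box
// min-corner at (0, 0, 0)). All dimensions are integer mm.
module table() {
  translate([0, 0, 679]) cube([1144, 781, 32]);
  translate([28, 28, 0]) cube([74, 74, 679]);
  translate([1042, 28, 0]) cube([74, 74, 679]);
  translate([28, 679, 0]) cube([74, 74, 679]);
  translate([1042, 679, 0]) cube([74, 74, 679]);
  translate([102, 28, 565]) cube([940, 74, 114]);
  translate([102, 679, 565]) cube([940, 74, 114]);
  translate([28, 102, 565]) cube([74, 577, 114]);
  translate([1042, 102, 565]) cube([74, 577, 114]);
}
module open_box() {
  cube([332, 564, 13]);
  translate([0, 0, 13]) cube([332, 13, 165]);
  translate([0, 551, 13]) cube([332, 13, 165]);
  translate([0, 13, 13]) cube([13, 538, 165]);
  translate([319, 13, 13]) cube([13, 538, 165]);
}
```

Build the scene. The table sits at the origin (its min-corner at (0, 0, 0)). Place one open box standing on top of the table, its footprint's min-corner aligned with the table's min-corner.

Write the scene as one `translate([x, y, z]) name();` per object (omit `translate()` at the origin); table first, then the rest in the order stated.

table();
translate([0, 0, 711]) open_box();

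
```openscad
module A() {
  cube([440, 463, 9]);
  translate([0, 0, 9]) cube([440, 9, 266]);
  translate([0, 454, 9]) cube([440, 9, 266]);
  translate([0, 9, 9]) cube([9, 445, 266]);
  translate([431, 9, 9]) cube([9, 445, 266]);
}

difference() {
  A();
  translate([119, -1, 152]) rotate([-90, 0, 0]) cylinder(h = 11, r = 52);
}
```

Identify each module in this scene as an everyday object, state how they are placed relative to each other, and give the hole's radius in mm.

The subtracted cylinder has r = 52 mm.

A is an open box. The open box has a circular hole through its front wall. The hole's radius is 52 mm.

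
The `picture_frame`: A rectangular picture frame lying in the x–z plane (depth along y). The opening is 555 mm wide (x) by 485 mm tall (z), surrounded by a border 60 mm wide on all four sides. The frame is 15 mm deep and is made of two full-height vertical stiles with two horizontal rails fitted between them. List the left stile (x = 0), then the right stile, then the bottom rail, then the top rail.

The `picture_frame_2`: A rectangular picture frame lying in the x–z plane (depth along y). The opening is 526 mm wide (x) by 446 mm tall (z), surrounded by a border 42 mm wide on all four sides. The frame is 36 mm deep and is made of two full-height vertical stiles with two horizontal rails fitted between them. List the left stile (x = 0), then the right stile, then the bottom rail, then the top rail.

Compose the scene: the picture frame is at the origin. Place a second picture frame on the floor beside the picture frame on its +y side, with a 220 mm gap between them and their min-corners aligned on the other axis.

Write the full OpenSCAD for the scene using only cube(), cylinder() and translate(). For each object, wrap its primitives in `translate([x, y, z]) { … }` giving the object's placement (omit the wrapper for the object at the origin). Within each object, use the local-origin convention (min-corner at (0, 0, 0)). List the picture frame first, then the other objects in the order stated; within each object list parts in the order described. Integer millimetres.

cube([60, 15, 605]);
translate([615, 0, 0]) cube([60, 15, 605]);
translate([60, 0, 0]) cube([555, 15, 60]);
translate([60, 0, 545]) cube([555, 15, 60]);
translate([0, 235, 0]) {
  cube([42, 36, 530]);
  translate([568, 0, 0]) cube([42, 36, 530]);
  translate([42, 0, 0]) cube([526, 36, 42]);
  translate([42, 0, 488]) cube([526, 36, 42]);
}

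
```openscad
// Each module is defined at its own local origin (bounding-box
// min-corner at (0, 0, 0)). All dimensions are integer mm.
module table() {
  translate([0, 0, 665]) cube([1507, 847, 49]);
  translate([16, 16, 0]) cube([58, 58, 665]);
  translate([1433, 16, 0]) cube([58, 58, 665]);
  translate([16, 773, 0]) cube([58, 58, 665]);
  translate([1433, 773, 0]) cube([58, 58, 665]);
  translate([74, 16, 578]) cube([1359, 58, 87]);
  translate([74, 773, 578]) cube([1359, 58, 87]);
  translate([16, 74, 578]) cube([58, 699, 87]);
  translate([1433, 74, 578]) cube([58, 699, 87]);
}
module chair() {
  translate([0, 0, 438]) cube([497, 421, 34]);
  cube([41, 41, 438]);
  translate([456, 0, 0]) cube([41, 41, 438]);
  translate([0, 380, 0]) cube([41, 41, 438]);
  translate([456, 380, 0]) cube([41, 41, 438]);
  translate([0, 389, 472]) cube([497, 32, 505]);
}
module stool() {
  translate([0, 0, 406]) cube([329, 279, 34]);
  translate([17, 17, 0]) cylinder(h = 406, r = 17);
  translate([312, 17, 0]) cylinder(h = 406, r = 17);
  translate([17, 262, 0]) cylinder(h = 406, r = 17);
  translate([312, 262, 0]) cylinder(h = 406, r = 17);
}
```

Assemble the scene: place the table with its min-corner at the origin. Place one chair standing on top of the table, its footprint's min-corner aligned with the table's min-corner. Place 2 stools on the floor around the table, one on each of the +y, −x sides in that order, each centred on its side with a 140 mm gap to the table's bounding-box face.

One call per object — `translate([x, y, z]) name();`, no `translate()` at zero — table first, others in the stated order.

table();
translate([0, 0, 714]) chair();
translate([589, 987, 0]) stool();
translate([-469, 284, 0]) stool();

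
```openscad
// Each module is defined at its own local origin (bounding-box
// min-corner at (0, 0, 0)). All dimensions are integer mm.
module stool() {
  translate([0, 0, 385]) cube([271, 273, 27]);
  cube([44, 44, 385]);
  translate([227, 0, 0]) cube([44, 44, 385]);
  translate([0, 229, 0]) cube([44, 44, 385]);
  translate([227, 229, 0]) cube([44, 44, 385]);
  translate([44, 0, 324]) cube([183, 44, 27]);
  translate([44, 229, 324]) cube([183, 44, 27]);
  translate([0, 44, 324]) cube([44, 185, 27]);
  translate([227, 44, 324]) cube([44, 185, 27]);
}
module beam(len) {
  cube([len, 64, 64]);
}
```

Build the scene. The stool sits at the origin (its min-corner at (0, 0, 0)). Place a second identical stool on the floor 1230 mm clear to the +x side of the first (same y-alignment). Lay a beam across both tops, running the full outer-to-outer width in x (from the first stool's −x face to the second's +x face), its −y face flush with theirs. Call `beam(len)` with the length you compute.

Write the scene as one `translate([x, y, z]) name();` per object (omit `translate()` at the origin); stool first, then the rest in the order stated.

stool();
translate([1501, 0, 0]) stool();
translate([0, 0, 412]) beam(1772);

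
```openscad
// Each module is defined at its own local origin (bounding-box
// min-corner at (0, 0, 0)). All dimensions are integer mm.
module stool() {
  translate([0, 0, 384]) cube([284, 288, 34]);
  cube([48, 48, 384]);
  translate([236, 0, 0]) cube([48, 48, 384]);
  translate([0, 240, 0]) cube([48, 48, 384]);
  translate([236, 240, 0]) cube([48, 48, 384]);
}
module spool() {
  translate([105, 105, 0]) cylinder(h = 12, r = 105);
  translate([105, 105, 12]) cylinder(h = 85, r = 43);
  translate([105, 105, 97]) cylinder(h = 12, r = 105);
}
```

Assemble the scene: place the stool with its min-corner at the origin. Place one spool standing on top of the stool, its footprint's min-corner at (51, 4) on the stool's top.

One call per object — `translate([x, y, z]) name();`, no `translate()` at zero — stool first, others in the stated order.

stool();
translate([51, 4, 418]) spool();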